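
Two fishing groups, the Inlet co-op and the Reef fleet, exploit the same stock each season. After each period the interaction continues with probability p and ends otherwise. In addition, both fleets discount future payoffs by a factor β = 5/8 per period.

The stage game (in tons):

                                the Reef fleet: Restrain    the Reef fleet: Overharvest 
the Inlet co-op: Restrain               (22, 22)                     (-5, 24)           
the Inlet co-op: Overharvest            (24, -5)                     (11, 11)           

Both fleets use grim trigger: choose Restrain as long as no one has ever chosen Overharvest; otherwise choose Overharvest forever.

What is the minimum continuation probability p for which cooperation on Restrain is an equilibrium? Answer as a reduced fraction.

16/65

With continuation probability p and discount β, the effective per-period discount factor is βp.
Grim-trigger IC: βp ≥ (24−22)/(24−11) = 2/13.
So p ≥ (2/13)/(5/8) = 16/65.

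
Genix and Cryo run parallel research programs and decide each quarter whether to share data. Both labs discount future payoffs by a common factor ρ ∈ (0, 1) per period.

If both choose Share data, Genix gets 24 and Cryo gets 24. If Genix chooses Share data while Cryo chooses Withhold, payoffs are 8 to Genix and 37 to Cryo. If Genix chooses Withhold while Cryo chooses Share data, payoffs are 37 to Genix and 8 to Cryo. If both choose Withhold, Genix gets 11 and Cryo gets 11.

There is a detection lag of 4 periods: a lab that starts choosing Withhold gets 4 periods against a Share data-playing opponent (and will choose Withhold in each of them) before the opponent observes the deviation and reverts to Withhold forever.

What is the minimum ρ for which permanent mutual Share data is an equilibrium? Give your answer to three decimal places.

A deviator earns 37 for 4 periods, then 11 forever; cooperating earns 24 forever. Multiplying the IC by (1−ρ):
24 ≥ 37(1−ρ^4) + 11ρ^4, so 26·ρ^4 ≥ 13 and ρ^4 ≥ 1/2.
ρ ≥ (1/2)^(1/4) ≈ 0.841.

0.841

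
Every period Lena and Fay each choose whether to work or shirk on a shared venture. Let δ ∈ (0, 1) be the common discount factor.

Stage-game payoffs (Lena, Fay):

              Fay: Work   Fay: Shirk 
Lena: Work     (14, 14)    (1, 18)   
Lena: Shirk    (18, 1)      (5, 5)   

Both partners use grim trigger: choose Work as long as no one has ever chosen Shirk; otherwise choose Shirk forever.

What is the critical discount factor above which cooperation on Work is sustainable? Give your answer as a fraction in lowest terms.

4/13

One-period gain from deviating is 18 − 14 = 4. The loss is 14 − 5 = 9 in every subsequent period, with present value 9·δ/(1−δ).
Deviation is unprofitable when 9·δ/(1−δ) ≥ 4, i.e. δ/(1−δ) ≥ 4/9.
Equivalently δ ≥ 4/(4+9) = 4/13.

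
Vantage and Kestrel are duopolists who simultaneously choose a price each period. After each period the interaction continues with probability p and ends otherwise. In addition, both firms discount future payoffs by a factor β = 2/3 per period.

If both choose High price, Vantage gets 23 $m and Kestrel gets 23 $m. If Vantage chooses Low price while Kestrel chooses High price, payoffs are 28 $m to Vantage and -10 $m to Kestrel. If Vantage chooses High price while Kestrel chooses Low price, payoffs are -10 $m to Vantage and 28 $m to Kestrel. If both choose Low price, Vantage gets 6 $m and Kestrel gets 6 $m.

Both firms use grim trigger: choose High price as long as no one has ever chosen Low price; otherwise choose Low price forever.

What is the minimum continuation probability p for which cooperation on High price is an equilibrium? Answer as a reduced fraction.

Expected continuation weight on next period's payoff is β·p = 2/3·p, which plays the role of the discount factor.
Cooperation requires 2/3·p ≥ (28−23)/(28−6) = 5/22, hence p ≥ 15/44.

15/44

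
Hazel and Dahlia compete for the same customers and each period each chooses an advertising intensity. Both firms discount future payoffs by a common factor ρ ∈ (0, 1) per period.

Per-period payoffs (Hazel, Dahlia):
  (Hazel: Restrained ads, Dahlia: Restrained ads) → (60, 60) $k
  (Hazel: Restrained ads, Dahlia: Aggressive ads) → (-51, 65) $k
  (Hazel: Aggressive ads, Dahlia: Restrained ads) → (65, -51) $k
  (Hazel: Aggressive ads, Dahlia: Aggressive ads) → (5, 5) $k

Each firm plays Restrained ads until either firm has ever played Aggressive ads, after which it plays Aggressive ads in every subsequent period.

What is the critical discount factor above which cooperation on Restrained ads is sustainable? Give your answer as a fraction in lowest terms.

One-period gain from deviating is 65 − 60 = 5. The loss is 60 − 5 = 55 in every subsequent period, with present value 55·ρ/(1−ρ).
Deviation is unprofitable when 55·ρ/(1−ρ) ≥ 5, i.e. ρ/(1−ρ) ≥ 1/11.
Equivalently ρ ≥ 5/(5+55) = 1/12.

1/12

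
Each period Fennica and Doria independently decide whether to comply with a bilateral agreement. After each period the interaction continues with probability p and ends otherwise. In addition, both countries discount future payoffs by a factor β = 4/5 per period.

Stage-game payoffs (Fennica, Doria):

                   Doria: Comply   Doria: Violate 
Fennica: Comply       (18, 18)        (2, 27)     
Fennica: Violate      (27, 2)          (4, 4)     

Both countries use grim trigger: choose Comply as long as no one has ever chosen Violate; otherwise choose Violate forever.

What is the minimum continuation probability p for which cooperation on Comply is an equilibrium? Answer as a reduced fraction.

45/92

Expected continuation weight on next period's payoff is β·p = 4/5·p, which plays the role of the discount factor.
Cooperation requires 4/5·p ≥ (27−18)/(27−4) = 9/23, hence p ≥ 45/92.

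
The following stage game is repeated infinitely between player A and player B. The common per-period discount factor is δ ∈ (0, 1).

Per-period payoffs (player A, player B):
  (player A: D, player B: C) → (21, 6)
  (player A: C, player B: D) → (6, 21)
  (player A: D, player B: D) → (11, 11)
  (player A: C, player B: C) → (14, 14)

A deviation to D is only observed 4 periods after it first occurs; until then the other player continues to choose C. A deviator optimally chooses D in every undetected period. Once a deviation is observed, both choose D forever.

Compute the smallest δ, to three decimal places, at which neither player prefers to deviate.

A deviator earns 21 for 4 periods, then 11 forever; cooperating earns 14 forever. Multiplying the IC by (1−δ):
14 ≥ 21(1−δ^4) + 11δ^4, so 10·δ^4 ≥ 7 and δ^4 ≥ 7/10.
δ ≥ (7/10)^(1/4) ≈ 0.915.

0.915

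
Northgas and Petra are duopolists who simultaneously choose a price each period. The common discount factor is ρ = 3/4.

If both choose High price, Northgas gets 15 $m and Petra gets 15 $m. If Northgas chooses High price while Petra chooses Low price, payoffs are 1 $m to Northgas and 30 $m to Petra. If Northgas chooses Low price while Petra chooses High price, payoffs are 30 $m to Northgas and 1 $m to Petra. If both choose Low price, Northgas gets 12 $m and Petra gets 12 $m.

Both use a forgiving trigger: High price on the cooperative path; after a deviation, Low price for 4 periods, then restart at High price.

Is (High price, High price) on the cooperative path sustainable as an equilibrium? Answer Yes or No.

IC: ρ+…+ρ^4 ≥ (30−15)/(15−12) = 5.
At ρ = 3/4: partial sum = 2.0508 < 5.0000. Cooperation not sustainable.

No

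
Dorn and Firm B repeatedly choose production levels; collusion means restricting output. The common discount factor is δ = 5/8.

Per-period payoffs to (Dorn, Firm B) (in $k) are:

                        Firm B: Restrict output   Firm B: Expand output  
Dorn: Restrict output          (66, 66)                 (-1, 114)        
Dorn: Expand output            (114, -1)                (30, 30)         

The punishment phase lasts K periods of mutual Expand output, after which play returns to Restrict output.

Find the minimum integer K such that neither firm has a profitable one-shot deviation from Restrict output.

4

Need Σ_{k=1}^{K} δ^k ≥ (114−66)/(66−30) = 1.3333 at δ = 5/8.
At K = 3 the sum is 1.2598 < 1.3333; at K = 4 it is 1.4124 ≥ 1.3333.
So the minimum punishment length is K = 4.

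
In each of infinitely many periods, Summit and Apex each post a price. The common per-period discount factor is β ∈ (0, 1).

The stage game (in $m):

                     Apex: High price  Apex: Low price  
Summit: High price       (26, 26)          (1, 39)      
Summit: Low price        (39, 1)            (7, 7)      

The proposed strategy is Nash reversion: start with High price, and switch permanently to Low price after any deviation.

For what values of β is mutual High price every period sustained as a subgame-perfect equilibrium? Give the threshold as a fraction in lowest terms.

Cooperation forever yields 26 each period: 26/(1−β).
Deviating yields 39 once, then 7 forever: 39 + 7β/(1−β).
No profitable deviation requires 26/(1−β) ≥ 39 + 7β/(1−β).
Multiplying by (1−β): 26 ≥ 39(1−β) + 7β = 39 − 32β.
So 32β ≥ 13, i.e. β ≥ 13/32.

13/32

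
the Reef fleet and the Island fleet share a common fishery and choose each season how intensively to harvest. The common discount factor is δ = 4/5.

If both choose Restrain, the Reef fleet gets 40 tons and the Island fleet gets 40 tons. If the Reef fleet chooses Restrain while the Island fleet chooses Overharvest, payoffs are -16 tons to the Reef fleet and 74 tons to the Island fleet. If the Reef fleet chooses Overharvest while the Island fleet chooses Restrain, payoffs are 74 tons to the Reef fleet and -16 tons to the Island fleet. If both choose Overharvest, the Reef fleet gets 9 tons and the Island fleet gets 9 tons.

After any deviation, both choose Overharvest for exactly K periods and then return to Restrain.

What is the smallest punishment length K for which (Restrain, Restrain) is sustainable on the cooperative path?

2

IC: δ(1−δ^K)/(1−δ) ≥ (74−40)/(40−9) = 34/31.
With δ = 4/5: need 1 − δ^K ≥ 34/31·(1−4/5)/(4/5), i.e. δ^K ≤ 0.7258.
Since (4/5)^1 = 0.8000 and (4/5)^2 = 0.6400, the smallest such K is 2.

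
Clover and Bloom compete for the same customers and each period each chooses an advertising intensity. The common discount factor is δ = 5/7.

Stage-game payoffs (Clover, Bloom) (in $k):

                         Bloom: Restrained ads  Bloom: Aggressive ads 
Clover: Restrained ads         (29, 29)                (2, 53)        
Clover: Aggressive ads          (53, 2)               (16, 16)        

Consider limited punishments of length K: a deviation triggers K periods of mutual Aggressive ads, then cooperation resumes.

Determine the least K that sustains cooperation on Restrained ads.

4

IC: δ(1−δ^K)/(1−δ) ≥ (53−29)/(29−16) = 24/13.
With δ = 5/7: need 1 − δ^K ≥ 24/13·(1−5/7)/(5/7), i.e. δ^K ≤ 0.2615.
Since (5/7)^3 = 0.3644 and (5/7)^4 = 0.2603, the smallest such K is 4.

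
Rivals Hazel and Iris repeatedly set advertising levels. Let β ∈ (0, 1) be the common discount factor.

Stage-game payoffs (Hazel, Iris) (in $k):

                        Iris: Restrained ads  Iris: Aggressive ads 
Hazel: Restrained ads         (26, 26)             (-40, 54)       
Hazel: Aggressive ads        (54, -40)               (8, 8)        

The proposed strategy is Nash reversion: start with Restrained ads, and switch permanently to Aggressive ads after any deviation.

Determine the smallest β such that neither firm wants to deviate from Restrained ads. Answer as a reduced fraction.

Under grim trigger the critical discount factor is (T−C)/(T−P) with T = 54, C = 26, P = 8.
β* = (54−26)/(54−8) = 28/46 = 14/23.

14/23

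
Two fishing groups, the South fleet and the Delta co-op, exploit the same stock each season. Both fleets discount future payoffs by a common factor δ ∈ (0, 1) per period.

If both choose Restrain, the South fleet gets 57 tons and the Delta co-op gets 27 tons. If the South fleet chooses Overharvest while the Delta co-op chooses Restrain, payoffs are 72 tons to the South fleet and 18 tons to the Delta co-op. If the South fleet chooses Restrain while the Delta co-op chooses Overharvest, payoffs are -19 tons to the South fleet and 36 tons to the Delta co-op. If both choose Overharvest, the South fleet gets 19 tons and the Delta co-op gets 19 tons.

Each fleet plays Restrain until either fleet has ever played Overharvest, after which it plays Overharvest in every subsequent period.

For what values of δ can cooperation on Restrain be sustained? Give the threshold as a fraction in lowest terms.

For the South fleet: deviation gain 72−57 = 15, per-period punishment loss 57−19 = 38. IC gives δ ≥ 15/53.
For the Delta co-op: gain 9, loss 8 per period, so δ ≥ 9/17.
The tighter constraint is the Delta co-op's, so cooperation needs δ ≥ 9/17.

9/17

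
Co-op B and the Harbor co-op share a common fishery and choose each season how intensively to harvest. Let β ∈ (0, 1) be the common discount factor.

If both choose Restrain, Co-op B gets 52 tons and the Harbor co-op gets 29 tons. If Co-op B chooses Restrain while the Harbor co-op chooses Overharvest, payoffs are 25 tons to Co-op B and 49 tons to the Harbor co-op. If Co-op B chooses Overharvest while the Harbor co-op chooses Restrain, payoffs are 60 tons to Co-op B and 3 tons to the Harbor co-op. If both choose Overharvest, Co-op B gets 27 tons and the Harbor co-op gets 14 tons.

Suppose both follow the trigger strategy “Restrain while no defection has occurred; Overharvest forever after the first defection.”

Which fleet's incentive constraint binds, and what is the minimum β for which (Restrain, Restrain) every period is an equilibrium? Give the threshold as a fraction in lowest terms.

the Harbor co-op; β ≥ 4/7

For Co-op B: deviation gain 60−52 = 8, per-period punishment loss 52−27 = 25. IC gives β ≥ 8/33.
For the Harbor co-op: gain 20, loss 15 per period, so β ≥ 20/35 = 4/7.
The tighter constraint is the Harbor co-op's, so cooperation needs β ≥ 4/7.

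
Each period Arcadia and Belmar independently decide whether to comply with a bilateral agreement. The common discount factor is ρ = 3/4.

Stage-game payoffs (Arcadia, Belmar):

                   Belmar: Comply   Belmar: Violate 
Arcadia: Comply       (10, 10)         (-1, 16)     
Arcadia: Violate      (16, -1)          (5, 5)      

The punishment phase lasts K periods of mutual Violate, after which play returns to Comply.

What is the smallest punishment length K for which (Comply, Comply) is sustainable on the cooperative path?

No profitable deviation requires (10−5)(ρ+…+ρ^K) ≥ 16−10, i.e. ρ+…+ρ^K ≥ 6/5 ≈ 1.2000.
With ρ = 3/4, the partial sums are K=1: 0.7500, K=2: 1.3125.
K = 2 is the first length at which the sum reaches 1.2000.

2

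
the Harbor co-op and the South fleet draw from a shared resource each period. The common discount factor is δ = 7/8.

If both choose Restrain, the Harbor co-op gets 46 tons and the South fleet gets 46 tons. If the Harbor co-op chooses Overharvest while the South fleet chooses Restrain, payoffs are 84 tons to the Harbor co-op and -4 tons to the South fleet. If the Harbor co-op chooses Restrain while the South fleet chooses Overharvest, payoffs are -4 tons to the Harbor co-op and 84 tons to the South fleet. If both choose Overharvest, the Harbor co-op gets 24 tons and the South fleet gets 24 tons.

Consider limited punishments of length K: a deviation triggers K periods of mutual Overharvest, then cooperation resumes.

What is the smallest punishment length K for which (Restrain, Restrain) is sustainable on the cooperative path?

3

IC: δ(1−δ^K)/(1−δ) ≥ (84−46)/(46−24) = 19/11.
With δ = 7/8: need 1 − δ^K ≥ 19/11·(1−7/8)/(7/8), i.e. δ^K ≤ 0.7532.
Since (7/8)^2 = 0.7656 and (7/8)^3 = 0.6699, the smallest such K is 3.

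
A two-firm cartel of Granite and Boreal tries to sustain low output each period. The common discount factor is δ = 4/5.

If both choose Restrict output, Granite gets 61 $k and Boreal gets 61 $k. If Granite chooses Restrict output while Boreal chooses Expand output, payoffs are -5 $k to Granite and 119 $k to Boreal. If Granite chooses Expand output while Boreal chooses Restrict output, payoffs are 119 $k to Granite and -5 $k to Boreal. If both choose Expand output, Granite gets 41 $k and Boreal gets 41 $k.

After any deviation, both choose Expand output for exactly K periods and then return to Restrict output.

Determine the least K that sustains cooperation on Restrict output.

6

IC: δ(1−δ^K)/(1−δ) ≥ (119−61)/(61−41) = 29/10.
With δ = 4/5: need 1 − δ^K ≥ 29/10·(1−4/5)/(4/5), i.e. δ^K ≤ 0.2750.
Since (4/5)^5 = 0.3277 and (4/5)^6 = 0.2621, the smallest such K is 6.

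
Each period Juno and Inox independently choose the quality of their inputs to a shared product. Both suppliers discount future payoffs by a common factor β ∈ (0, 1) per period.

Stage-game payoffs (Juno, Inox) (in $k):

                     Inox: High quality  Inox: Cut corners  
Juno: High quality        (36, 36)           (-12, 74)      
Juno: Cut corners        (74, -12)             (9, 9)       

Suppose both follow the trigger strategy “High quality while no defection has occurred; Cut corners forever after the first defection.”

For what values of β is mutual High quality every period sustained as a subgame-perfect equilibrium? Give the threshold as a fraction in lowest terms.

Under grim trigger the critical discount factor is (T−C)/(T−P) with T = 74, C = 36, P = 9.
β* = (74−36)/(74−9) = 38/65.

38/65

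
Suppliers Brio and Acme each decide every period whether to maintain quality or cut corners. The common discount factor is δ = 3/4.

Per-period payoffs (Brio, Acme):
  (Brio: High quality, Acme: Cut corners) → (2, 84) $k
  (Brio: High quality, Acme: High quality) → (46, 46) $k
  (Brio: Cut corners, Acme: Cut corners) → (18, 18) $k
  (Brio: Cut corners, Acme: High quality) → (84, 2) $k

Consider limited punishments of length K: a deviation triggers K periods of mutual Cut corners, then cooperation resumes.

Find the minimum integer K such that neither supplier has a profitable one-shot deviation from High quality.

3

Need Σ_{k=1}^{K} δ^k ≥ (84−46)/(46−18) = 1.3571 at δ = 3/4.
At K = 2 the sum is 1.3125 < 1.3571; at K = 3 it is 1.7344 ≥ 1.3571.
So the minimum punishment length is K = 3.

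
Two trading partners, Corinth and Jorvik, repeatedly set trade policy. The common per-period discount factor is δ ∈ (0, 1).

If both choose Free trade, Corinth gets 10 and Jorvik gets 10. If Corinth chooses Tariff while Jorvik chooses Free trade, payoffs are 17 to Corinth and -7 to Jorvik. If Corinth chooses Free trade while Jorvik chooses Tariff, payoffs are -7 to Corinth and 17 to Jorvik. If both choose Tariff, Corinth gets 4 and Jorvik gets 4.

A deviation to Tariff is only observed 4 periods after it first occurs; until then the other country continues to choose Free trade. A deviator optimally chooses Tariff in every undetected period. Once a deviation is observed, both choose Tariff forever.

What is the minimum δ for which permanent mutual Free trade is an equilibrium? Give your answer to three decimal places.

A deviator earns 17 for 4 periods, then 4 forever; cooperating earns 10 forever. Multiplying the IC by (1−δ):
10 ≥ 17(1−δ^4) + 4δ^4, so 13·δ^4 ≥ 7 and δ^4 ≥ 7/13.
δ ≥ (7/13)^(1/4) ≈ 0.857.

0.857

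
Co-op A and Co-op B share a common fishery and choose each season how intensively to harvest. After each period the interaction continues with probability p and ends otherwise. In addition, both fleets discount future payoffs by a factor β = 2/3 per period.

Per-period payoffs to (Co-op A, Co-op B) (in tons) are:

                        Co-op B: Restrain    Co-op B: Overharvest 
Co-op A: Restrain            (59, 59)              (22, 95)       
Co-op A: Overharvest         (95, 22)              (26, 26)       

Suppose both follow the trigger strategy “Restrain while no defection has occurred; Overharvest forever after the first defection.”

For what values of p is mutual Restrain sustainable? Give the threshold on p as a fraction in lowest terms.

18/23

With continuation probability p and discount β, the effective per-period discount factor is βp.
Grim-trigger IC: βp ≥ (95−59)/(95−26) = 12/23.
So p ≥ (12/23)/(2/3) = 18/23.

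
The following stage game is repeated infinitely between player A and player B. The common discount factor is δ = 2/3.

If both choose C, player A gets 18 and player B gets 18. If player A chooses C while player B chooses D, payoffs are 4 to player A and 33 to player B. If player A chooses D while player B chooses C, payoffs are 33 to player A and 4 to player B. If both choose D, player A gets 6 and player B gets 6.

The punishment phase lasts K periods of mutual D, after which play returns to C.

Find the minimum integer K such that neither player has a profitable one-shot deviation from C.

Need Σ_{k=1}^{K} δ^k ≥ (33−18)/(18−6) = 1.2500 at δ = 2/3.
At K = 2 the sum is 1.1111 < 1.2500; at K = 3 it is 1.4074 ≥ 1.2500.
So the minimum punishment length is K = 3.

3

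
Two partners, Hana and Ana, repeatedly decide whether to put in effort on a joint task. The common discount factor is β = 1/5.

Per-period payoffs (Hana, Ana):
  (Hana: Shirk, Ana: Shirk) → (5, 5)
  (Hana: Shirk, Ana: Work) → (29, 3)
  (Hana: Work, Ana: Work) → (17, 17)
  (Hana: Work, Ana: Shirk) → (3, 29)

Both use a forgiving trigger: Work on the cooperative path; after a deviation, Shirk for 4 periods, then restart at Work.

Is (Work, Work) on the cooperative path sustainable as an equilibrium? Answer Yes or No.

Comparing payoff streams over the 5 periods until play realigns: cooperate → 17(1+β+…+β^4); deviate → 29 + 5(β+…+β^4).
Cooperation is sustained iff (17−5)(β+…+β^4) ≥ 29−17.
β+…+β^4 = 1/5·(1−(1/5)^4)/(1−1/5) = 0.2496, and (29−17)/(17−5) = 1.0000.
0.2496 < 1.0000, so cooperation is not sustainable.

No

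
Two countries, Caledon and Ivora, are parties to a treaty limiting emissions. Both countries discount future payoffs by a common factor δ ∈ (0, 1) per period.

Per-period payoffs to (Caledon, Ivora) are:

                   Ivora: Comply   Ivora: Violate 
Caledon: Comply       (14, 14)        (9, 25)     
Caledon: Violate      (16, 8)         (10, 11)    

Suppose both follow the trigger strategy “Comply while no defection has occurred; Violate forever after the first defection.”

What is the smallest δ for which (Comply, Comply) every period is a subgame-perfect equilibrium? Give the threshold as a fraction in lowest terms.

11/14

For Caledon: deviation gain 16−14 = 2, per-period punishment loss 14−10 = 4. IC gives δ ≥ 2/6 = 1/3.
For Ivora: gain 11, loss 3 per period, so δ ≥ 11/14.
The tighter constraint is Ivora's, so cooperation needs δ ≥ 11/14.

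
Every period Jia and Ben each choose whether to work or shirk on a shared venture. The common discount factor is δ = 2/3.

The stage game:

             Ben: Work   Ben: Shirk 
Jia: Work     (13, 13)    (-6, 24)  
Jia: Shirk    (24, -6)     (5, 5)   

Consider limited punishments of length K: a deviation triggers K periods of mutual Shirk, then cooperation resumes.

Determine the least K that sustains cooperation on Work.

IC: δ(1−δ^K)/(1−δ) ≥ (24−13)/(13−5) = 11/8.
With δ = 2/3: need 1 − δ^K ≥ 11/8·(1−2/3)/(2/3), i.e. δ^K ≤ 0.3125.
Since (2/3)^2 = 0.4444 and (2/3)^3 = 0.2963, the smallest such K is 3.

3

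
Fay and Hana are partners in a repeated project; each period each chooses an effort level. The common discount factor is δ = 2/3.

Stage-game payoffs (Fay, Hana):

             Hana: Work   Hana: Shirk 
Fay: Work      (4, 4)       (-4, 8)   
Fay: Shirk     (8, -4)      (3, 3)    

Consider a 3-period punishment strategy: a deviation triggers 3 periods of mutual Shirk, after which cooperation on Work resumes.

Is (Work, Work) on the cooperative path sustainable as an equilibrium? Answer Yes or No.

No

IC: δ+…+δ^3 ≥ (8−4)/(4−3) = 4.
At δ = 2/3: partial sum = 1.4074 < 4.0000. Cooperation not sustainable.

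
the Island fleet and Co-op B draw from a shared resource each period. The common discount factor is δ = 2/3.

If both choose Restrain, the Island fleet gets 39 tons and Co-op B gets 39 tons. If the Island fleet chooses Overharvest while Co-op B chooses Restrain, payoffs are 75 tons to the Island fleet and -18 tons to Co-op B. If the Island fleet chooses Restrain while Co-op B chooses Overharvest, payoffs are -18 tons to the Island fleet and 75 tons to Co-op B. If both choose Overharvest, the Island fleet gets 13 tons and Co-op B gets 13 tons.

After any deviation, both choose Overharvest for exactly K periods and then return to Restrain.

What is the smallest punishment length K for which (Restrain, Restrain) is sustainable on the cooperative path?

No profitable deviation requires (39−13)(δ+…+δ^K) ≥ 75−39, i.e. δ+…+δ^K ≥ 18/13 ≈ 1.3846.
With δ = 2/3, the partial sums are K=1: 0.6667, K=2: 1.1111, K=3: 1.4074.
K = 3 is the first length at which the sum reaches 1.3846.

3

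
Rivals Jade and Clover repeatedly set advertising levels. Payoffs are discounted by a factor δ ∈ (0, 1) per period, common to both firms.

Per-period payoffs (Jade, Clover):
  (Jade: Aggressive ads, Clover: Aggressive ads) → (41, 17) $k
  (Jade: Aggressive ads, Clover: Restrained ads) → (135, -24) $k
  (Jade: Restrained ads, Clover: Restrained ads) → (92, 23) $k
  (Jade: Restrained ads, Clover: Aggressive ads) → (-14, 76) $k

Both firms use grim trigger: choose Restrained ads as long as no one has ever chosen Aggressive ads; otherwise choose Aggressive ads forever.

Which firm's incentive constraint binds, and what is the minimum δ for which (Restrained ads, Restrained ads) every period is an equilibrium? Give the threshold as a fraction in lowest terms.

For Jade: deviation gain 135−92 = 43, per-period punishment loss 92−41 = 51. IC gives δ ≥ 43/94.
For Clover: gain 53, loss 6 per period, so δ ≥ 53/59.
The tighter constraint is Clover's, so cooperation needs δ ≥ 53/59.

Clover; δ ≥ 53/59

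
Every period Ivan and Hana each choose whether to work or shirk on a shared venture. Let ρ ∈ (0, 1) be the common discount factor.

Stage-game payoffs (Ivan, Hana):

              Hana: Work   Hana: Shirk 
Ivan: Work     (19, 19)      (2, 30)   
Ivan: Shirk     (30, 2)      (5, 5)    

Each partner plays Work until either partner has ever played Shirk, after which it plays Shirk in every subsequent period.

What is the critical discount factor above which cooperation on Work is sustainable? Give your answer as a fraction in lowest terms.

11/25

19/(1−ρ) ≥ 30 + 5ρ/(1−ρ)
19 ≥ 30 − 25ρ
ρ ≥ 11/25.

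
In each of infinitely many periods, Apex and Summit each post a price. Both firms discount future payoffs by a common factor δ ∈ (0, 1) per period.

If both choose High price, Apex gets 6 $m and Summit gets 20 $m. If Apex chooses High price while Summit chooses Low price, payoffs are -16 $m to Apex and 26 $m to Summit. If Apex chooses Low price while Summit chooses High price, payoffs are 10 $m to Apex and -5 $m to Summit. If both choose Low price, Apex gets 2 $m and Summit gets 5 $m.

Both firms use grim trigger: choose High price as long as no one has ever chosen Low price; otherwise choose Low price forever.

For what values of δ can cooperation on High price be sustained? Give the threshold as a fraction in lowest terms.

1/2

Apex's threshold: (10−6)/(10−2) = 1/2.
Summit's threshold: (26−20)/(26−5) = 2/7.
1/2 > 2/7, so Apex binds and δ* = 1/2.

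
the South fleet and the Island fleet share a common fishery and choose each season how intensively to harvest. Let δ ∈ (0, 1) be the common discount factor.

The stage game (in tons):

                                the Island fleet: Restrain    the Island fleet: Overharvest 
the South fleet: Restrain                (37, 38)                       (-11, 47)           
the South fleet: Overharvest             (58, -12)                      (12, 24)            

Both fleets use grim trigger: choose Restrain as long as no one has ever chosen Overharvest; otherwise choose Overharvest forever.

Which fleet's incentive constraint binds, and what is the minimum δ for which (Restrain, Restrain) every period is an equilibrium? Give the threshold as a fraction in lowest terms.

the South fleet; δ ≥ 21/46

the South fleet: cooperation gives 37 each period; deviation gives 58 once then 12 forever.
  37/(1−δ) ≥ 58 + 12δ/(1−δ) ⇒ δ ≥ 21/46.
the Island fleet: cooperation gives 38 each period; deviation gives 47 once then 24 forever.
  δ ≥ 9/23.
Both must hold, so the binding constraint is the South fleet's: δ ≥ 21/46.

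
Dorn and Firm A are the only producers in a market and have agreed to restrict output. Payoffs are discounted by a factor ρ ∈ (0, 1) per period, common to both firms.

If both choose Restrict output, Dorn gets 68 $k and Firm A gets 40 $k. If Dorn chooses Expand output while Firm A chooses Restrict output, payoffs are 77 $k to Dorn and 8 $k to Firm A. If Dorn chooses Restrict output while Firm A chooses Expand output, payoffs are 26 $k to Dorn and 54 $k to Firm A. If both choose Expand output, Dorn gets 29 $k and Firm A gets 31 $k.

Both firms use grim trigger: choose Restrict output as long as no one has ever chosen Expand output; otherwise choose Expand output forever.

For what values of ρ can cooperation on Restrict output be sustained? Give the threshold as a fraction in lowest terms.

For Dorn: deviation gain 77−68 = 9, per-period punishment loss 68−29 = 39. IC gives ρ ≥ 9/48 = 3/16.
For Firm A: gain 14, loss 9 per period, so ρ ≥ 14/23.
The tighter constraint is Firm A's, so cooperation needs ρ ≥ 14/23.

14/23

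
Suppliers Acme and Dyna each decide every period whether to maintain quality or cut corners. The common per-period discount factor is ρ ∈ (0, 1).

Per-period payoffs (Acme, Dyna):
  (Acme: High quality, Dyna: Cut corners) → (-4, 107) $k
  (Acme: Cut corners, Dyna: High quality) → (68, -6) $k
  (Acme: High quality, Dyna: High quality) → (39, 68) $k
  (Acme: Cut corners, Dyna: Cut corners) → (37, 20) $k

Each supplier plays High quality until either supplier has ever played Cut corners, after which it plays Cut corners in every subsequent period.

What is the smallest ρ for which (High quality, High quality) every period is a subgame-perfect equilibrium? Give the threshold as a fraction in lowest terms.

29/31

Acme's threshold: (68−39)/(68−37) = 29/31.
Dyna's threshold: (107−68)/(107−20) = 13/29.
29/31 > 13/29, so Acme binds and ρ* = 29/31.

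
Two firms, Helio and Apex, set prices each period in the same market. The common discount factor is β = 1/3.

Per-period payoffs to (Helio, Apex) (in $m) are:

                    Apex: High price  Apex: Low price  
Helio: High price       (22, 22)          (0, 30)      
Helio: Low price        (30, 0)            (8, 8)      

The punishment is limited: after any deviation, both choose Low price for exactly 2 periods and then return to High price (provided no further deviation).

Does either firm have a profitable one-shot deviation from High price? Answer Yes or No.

IC: β+…+β^2 ≥ (30−22)/(22−8) = 4/7.
At β = 1/3: partial sum = 0.4444 < 0.5714. Cooperation not sustainable.

Yes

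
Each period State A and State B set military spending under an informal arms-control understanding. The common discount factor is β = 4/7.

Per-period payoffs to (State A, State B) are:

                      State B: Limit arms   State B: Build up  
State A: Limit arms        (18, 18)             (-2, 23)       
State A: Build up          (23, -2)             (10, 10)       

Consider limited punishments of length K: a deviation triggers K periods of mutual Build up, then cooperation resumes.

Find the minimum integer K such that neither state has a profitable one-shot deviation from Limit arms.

No profitable deviation requires (18−10)(β+…+β^K) ≥ 23−18, i.e. β+…+β^K ≥ 5/8 ≈ 0.6250.
With β = 4/7, the partial sums are K=1: 0.5714, K=2: 0.8980.
K = 2 is the first length at which the sum reaches 0.6250.

2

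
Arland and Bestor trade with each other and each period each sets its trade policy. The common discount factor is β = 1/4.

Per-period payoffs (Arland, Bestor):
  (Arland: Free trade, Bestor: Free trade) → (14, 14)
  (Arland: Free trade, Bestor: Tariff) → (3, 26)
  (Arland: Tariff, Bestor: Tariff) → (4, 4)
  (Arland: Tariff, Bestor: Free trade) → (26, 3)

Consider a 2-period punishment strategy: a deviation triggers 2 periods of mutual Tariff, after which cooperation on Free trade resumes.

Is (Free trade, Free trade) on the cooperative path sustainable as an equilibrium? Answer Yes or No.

IC: β+…+β^2 ≥ (26−14)/(14−4) = 6/5.
At β = 1/4: partial sum = 0.3125 < 1.2000. Cooperation not sustainable.

No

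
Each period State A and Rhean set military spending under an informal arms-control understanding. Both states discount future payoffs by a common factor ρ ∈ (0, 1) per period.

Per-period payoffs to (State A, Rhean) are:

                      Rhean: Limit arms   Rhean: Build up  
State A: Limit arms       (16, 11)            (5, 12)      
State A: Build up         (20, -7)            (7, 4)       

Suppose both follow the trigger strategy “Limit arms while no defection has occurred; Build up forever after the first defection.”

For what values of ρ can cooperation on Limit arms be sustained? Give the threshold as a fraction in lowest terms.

State A: cooperation gives 16 each period; deviation gives 20 once then 7 forever.
  16/(1−ρ) ≥ 20 + 7ρ/(1−ρ) ⇒ ρ ≥ 4/13.
Rhean: cooperation gives 11 each period; deviation gives 12 once then 4 forever.
  ρ ≥ 1/8.
Both must hold, so the binding constraint is State A's: ρ ≥ 4/13.

4/13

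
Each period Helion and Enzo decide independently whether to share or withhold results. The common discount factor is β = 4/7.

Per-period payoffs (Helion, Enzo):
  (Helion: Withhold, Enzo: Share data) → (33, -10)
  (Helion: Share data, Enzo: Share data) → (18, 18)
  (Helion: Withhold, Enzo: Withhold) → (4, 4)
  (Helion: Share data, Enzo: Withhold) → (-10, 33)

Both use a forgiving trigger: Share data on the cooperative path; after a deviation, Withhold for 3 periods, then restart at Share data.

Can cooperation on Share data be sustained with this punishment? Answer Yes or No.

IC: β+…+β^3 ≥ (33−18)/(18−4) = 15/14.
At β = 4/7: partial sum = 1.0845 ≥ 1.0714. Cooperation sustainable.

Yes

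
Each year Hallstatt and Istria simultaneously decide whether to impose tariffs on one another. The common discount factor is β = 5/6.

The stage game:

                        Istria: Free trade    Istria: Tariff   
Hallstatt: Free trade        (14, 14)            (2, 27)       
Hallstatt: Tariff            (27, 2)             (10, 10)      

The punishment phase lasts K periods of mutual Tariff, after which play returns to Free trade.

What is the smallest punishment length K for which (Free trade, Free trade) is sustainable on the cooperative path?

6

Need Σ_{k=1}^{K} β^k ≥ (27−14)/(14−10) = 3.2500 at β = 5/6.
At K = 5 the sum is 2.9906 < 3.2500; at K = 6 it is 3.3255 ≥ 3.2500.
So the minimum punishment length is K = 6.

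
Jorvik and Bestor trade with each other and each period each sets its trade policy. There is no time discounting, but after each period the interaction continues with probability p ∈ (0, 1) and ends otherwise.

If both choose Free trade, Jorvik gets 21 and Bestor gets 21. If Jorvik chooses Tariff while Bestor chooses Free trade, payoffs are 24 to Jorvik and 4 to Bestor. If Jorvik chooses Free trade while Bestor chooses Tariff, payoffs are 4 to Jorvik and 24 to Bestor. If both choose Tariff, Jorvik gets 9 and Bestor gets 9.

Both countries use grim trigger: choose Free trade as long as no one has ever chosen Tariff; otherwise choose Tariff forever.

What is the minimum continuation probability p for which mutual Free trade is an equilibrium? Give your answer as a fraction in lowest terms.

With no time discounting, the continuation probability p plays the role of the discount factor.
Grim-trigger IC: 21/(1−p) ≥ 24 + 9p/(1−p) ⇒ p ≥ (24−21)/(24−9) = 1/5.

1/5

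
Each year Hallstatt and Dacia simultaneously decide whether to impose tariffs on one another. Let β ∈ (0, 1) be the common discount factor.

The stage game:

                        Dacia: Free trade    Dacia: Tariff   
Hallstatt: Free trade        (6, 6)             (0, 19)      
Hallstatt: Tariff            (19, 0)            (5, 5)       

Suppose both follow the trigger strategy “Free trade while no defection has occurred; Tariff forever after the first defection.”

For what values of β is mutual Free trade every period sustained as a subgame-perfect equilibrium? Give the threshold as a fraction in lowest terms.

13/14

One-period gain from deviating is 19 − 6 = 13. The loss is 6 − 5 = 1 in every subsequent period, with present value 1·β/(1−β).
Deviation is unprofitable when 1·β/(1−β) ≥ 13, i.e. β/(1−β) ≥ 13.
Equivalently β ≥ 13/(13+1) = 13/14.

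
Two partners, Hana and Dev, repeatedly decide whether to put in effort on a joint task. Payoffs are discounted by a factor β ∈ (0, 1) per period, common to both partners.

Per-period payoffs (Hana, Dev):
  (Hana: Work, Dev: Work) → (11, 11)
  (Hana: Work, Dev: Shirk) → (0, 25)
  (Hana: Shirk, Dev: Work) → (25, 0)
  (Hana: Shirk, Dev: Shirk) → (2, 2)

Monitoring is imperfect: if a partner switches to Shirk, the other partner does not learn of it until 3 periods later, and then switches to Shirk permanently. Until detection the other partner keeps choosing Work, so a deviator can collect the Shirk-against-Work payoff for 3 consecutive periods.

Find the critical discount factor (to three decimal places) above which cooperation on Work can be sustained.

Deviating for the 3 undetected periods gains 25−11 = 14 per period over cooperation, then loses 11−2 = 9 per period forever once punishment starts.
Gain: 14(1 + β + … + β^2); loss: 9·β^3/(1−β).
No profitable deviation ⇔ 14(1−β^3) ≤ 9·β^3, i.e. β^3 ≥ 14/(14+9) = 14/23.
Hence β ≥ (14/23)^(1/3) ≈ 0.847.

0.847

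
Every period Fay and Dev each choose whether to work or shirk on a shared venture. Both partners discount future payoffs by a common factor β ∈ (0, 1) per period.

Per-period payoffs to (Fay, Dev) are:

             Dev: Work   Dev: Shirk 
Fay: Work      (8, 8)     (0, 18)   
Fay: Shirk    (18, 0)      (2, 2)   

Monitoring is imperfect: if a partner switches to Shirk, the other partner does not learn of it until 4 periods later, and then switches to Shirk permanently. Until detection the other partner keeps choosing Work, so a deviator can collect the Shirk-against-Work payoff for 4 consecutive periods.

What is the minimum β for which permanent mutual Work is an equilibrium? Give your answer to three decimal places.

A deviator earns 18 for 4 periods, then 2 forever; cooperating earns 8 forever. Multiplying the IC by (1−β):
8 ≥ 18(1−β^4) + 2β^4, so 16·β^4 ≥ 10 and β^4 ≥ 5/8.
β ≥ (5/8)^(1/4) ≈ 0.889.

0.889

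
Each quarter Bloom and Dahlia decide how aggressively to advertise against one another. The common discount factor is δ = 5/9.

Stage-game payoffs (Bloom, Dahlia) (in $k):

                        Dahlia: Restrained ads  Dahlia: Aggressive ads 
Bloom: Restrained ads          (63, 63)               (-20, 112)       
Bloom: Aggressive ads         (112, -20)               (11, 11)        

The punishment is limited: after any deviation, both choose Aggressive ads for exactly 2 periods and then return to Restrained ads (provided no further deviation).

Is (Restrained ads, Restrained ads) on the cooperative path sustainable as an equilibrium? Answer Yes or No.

No

Comparing payoff streams over the 3 periods until play realigns: cooperate → 63(1+δ+…+δ^2); deviate → 112 + 11(δ+…+δ^2).
Cooperation is sustained iff (63−11)(δ+…+δ^2) ≥ 112−63.
δ+…+δ^2 = 5/9·(1−(5/9)^2)/(1−5/9) = 0.8642, and (112−63)/(63−11) = 0.9423.
0.8642 < 0.9423, so cooperation is not sustainable.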